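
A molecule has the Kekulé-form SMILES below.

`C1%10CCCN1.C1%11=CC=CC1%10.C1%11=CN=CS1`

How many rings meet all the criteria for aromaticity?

1

The SMILES encodes a five-membered saturated ring of four carbons and one N–H nitrogen; a five-membered carbon ring with two conjugated C=C double bonds and one sp³ carbon; a five-membered ring with a sulfur at position 1 and a nitrogen at position 3 (in a C=N bond), with two double bonds.
The 5-membered ring with one N–H has only sp³ atoms, so it is not fully conjugated — not aromatic (pyrrolidine).
The 5-membered ring has one sp³ carbon, so it is not fully conjugated — not aromatic (cyclopentadiene).
The 5-membered ring with one sulfur and one =N– is planar and fully conjugated; 2 ring double bonds (4 π electrons) plus a heteroatom lone pair (2) give 6 π electrons. That satisfies 4n+2 with n=1, so it is aromatic (thiazole).
1 of the 3 rings is aromatic. Total: 1.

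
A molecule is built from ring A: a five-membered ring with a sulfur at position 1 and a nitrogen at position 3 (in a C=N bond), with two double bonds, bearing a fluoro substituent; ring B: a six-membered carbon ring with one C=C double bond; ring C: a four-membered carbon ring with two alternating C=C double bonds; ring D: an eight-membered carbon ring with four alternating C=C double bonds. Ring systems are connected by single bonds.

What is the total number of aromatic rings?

Ring A is fully conjugated (every ring atom contributes a p orbital); 2 ring double bonds (4 π electrons) plus a heteroatom lone pair (2) give 6 π electrons. That satisfies 4n+2 with n=1, so ring A is aromatic (thiazole).
Ring B has four sp³ carbons, so it is not fully conjugated — not aromatic (cyclohexene).
Ring C has only sp² ring atoms; a planar conformation would have a fully conjugated π system of 4 electrons. But 4 = 4(1), which is 4n not 4n+2, so ring C is not aromatic (cyclobutadiene) — cyclobutadiene is antiaromatic and distorts to a rectangle.
Ring D has only sp² ring atoms; a planar conformation would have a fully conjugated π system of 8 electrons. But 8 = 4(2), which is 4n not 4n+2, so ring D is not aromatic (cyclooctatetraene) — cyclooctatetraene distorts into a non-planar tub to avoid antiaromaticity.
Aromatic: A. Total: 1.

1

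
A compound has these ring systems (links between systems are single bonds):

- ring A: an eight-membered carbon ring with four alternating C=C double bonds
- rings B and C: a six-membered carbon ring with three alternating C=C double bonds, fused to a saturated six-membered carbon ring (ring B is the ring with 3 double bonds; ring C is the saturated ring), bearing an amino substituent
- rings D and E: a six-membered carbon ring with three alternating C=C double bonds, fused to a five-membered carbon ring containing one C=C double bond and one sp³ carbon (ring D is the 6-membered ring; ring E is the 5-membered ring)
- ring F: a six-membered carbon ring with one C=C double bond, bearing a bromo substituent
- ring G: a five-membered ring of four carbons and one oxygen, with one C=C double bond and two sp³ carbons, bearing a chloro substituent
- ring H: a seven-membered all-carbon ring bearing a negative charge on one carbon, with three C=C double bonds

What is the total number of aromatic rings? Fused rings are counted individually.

2

Ring A has only sp² ring atoms; a planar conformation would have a fully conjugated π system of 8 electrons. But 8 = 4(2), which is 4n not 4n+2, so ring A is not aromatic (cyclooctatetraene) — cyclooctatetraene distorts into a non-planar tub to avoid antiaromaticity.
Ring B is fully conjugated (every ring atom contributes a p orbital); 3 ring double bonds give 6 π electrons. 6 = 4(1)+2, so ring B is aromatic (benzene ring).
Ring C has four sp³ carbons, so it is not fully conjugated — not aromatic (cyclohexane ring).
Ring D has a continuous p-orbital overlap around the ring; 3 ring double bonds give 6 π electrons. 6 = 4(1)+2, so ring D is aromatic (benzene ring).
Ring E has one sp³ carbon, so it is not fully conjugated — not aromatic (cyclopentene ring).
Ring F has four sp³ carbons, so it is not fully conjugated — not aromatic (cyclohexene).
Ring G has two sp³ carbons, so it is not fully conjugated — not aromatic (2,3-dihydrofuran).
Ring H has only sp² ring atoms; a planar conformation would have a fully conjugated π system of 8 electrons. But 8 = 4(2), which is 4n not 4n+2, so ring H is not aromatic (cycloheptatrienyl anion).
Aromatic: B, D. Total: 2.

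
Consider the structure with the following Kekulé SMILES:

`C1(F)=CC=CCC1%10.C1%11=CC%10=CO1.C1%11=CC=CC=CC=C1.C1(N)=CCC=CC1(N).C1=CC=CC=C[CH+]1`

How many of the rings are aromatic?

The SMILES encodes a six-membered carbon ring with two conjugated C=C double bonds and two sp³ carbons; a five-membered ring of four carbons and one oxygen, with two C=C double bonds; an eight-membered carbon ring with four alternating C=C double bonds; a six-membered carbon ring with two isolated C=C double bonds and two sp³ carbons; a seven-membered all-carbon ring bearing a positive charge on one carbon, with three C=C double bonds.
The 6-membered ring has two sp³ carbons, so it is not fully conjugated — not aromatic (1,3-cyclohexadiene).
The 5-membered ring with one oxygen is fully conjugated (every ring atom contributes a p orbital); 2 ring double bonds (4 π electrons) plus a heteroatom lone pair (2) give 6 π electrons. 6 = 4(1)+2, so it is aromatic (furan).
The 8-membered ring has only sp² ring atoms; a planar conformation would have a fully conjugated π system of 8 electrons. But 8 = 4(2), which is 4n not 4n+2, so it is not aromatic (cyclooctatetraene) — cyclooctatetraene distorts into a non-planar tub to avoid antiaromaticity.
The second 6-membered ring has two sp³ carbons, so it is not fully conjugated — not aromatic (1,4-cyclohexadiene).
The 7-membered ring is fully conjugated (every ring atom contributes a p orbital); 3 ring double bonds (6 π electrons) plus the carbocation's empty p orbital (0, but keeps the ring conjugated) give 6 π electrons. 6 = 4(1)+2, so it is aromatic (tropylium cation).
2 of the 5 rings are aromatic. Total: 2.

2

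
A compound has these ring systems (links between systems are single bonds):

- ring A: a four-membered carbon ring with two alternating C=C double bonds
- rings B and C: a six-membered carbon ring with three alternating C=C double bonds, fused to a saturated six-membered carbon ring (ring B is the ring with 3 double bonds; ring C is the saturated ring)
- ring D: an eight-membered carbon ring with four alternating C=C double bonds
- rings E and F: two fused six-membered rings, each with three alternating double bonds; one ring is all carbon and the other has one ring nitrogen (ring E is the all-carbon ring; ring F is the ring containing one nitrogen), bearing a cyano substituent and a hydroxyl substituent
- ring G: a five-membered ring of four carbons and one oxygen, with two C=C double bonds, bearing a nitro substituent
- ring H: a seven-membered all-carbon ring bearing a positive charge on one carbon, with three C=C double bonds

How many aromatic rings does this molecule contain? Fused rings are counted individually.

5

Ring A has only sp² ring atoms; a planar conformation would have a fully conjugated π system of 4 electrons. But 4 = 4(1), which is 4n not 4n+2, so ring A is not aromatic (cyclobutadiene) — cyclobutadiene is antiaromatic and distorts to a rectangle.
Ring B is fully conjugated (every ring atom contributes a p orbital); 3 ring double bonds give 6 π electrons. Since 6 = 4n+2 (n=1), ring B is aromatic (benzene ring).
Ring C has four sp³ carbons, so it is not fully conjugated — not aromatic (cyclohexane ring).
Ring D has only sp² ring atoms; a planar conformation would have a fully conjugated π system of 8 electrons. But 8 = 4(2), which is 4n not 4n+2, so ring D is not aromatic (cyclooctatetraene) — cyclooctatetraene distorts into a non-planar tub to avoid antiaromaticity.
Rings E and F form a fused bicyclic system (with one nitrogen) with 10 sp² atoms and 10 π electrons from ring double bonds. 10 = 4(2)+2, so the system is aromatic and both rings count as aromatic (quinoline).
Ring G is planar and fully conjugated; 2 ring double bonds (4 π electrons) plus a heteroatom lone pair (2) give 6 π electrons. Since 6 = 4n+2 (n=1), ring G is aromatic (furan).
Ring H is fully conjugated (every ring atom contributes a p orbital); 3 ring double bonds (6 π electrons) plus the carbocation's empty p orbital (0, but keeps the ring conjugated) give 6 π electrons. That satisfies 4n+2 with n=1, so ring H is aromatic (tropylium cation).
Aromatic: B, E, F, G, H. Total: 5.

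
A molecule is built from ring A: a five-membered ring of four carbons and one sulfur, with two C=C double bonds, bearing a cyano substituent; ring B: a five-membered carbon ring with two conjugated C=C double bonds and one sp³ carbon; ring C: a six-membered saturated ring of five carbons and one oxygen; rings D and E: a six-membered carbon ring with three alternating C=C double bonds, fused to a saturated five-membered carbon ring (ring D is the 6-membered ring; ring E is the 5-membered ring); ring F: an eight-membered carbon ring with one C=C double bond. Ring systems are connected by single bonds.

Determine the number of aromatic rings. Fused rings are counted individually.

2

Ring A is planar and fully conjugated; 2 ring double bonds (4 π electrons) plus a heteroatom lone pair (2) give 6 π electrons. Since 6 = 4n+2 (n=1), ring A is aromatic (thiophene).
Ring B has one sp³ carbon, so it is not fully conjugated — not aromatic (cyclopentadiene).
Ring C has only sp³ atoms, so it is not fully conjugated — not aromatic (tetrahydropyran).
Ring D has a continuous p-orbital overlap around the ring; 3 ring double bonds give 6 π electrons. Since 6 = 4n+2 (n=1), ring D is aromatic (benzene ring).
Ring E has three sp³ carbons, so it is not fully conjugated — not aromatic (cyclopentane ring).
Ring F has six sp³ carbons, so it is not fully conjugated — not aromatic (cyclooctene).
Aromatic: A, D. Total: 2.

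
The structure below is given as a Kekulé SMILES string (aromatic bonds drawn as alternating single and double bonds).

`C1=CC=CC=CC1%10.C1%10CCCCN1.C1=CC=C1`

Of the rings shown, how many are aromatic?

The SMILES encodes a seven-membered carbon ring with three C=C double bonds and one sp³ carbon; a six-membered saturated ring of five carbons and one N–H nitrogen; a four-membered carbon ring with two alternating C=C double bonds.
The 7-membered ring has one sp³ carbon, so it is not fully conjugated — not aromatic (cycloheptatriene).
The 6-membered ring with one N–H has only sp³ atoms, so it is not fully conjugated — not aromatic (piperidine).
The 4-membered ring has only sp² ring atoms; a planar conformation would have a fully conjugated π system of 4 electrons. But 4 = 4(1), which is 4n not 4n+2, so it is not aromatic (cyclobutadiene) — cyclobutadiene is antiaromatic and distorts to a rectangle.
None of the rings are aromatic. Total: 0.

0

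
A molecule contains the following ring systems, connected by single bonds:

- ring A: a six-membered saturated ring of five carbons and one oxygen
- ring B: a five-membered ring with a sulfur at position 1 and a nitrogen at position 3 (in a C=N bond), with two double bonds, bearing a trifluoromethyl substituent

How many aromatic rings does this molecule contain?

Ring A has only sp³ atoms, so it is not fully conjugated — not aromatic (tetrahydropyran).
Ring B has a continuous p-orbital overlap around the ring; 2 ring double bonds (4 π electrons) plus a heteroatom lone pair (2) give 6 π electrons. Since 6 = 4n+2 (n=1), ring B is aromatic (thiazole).
Aromatic: B. Total: 1.

1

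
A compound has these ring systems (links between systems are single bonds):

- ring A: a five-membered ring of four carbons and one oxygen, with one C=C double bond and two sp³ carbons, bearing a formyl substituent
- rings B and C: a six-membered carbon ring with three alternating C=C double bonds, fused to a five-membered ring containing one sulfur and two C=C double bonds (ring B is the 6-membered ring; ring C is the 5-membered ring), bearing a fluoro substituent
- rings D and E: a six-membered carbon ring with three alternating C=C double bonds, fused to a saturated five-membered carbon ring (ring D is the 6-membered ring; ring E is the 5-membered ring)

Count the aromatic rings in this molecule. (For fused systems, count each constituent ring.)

Ring A has two sp³ carbons, so it is not fully conjugated — not aromatic (2,3-dihydrofuran).
Rings B and C form a fused bicyclic system (with one sulfur) with 9 sp² atoms and 10 π electrons from ring double bonds plus a heteroatom lone pair. 10 = 4(2)+2, so the system is aromatic and both rings count as aromatic (benzothiophene).
Ring D is fully conjugated (every ring atom contributes a p orbital); 3 ring double bonds give 6 π electrons. That satisfies 4n+2 with n=1, so ring D is aromatic (benzene ring).
Ring E has three sp³ carbons, so it is not fully conjugated — not aromatic (cyclopentane ring).
Aromatic: B, C, D. Total: 3.

3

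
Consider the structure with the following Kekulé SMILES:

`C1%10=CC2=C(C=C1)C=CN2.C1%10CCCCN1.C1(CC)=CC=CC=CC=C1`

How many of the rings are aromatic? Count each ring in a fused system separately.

2

The SMILES encodes a six-membered carbon ring with three alternating C=C double bonds, fused to a five-membered ring containing one N–H nitrogen and two C=C double bonds; a six-membered saturated ring of five carbons and one N–H nitrogen; an eight-membered carbon ring with four alternating C=C double bonds.
The fused 6/5-membered bicyclic (with one N–H) is a single π system with 9 sp² atoms and 10 π electrons from ring double bonds plus a heteroatom lone pair. 10 = 4(2)+2, so the system is aromatic and both rings count as aromatic (indole).
The 6-membered ring with one N–H has only sp³ atoms, so it is not fully conjugated — not aromatic (piperidine).
The 8-membered ring has only sp² ring atoms; a planar conformation would have a fully conjugated π system of 8 electrons. But 8 = 4(2), which is 4n not 4n+2, so it is not aromatic (cyclooctatetraene) — cyclooctatetraene distorts into a non-planar tub to avoid antiaromaticity.
2 of the 4 rings are aromatic. Total: 2.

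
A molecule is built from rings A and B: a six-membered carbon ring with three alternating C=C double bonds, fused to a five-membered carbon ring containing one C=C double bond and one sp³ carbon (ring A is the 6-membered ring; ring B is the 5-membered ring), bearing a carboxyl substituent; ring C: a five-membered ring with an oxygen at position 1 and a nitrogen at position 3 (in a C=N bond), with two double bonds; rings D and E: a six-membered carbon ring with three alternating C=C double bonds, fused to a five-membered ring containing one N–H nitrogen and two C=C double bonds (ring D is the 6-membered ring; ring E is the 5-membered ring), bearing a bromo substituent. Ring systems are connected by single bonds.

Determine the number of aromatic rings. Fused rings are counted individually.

Ring A has a continuous p-orbital overlap around the ring; 3 ring double bonds give 6 π electrons. 6 = 4(1)+2, so ring A is aromatic (benzene ring).
Ring B has one sp³ carbon, so it is not fully conjugated — not aromatic (cyclopentene ring).
Ring C has a continuous p-orbital overlap around the ring; 2 ring double bonds (4 π electrons) plus a heteroatom lone pair (2) give 6 π electrons. 6 = 4(1)+2, so ring C is aromatic (oxazole).
Rings D and E form a fused bicyclic system (with one N–H) with 9 sp² atoms and 10 π electrons from ring double bonds plus a heteroatom lone pair. 10 = 4(2)+2, so the system is aromatic and both rings count as aromatic (indole).
Aromatic: A, C, D, E. Total: 4.

4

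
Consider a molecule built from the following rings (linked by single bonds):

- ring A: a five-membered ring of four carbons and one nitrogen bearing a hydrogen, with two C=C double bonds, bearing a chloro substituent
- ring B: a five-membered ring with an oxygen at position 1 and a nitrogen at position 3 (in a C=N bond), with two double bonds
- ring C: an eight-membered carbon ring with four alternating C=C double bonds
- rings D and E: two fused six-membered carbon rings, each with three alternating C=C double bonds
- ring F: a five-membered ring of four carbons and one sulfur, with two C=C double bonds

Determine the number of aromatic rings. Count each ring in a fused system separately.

5

Ring A is fully conjugated (every ring atom contributes a p orbital); 2 ring double bonds (4 π electrons) plus a heteroatom lone pair (2) give 6 π electrons. 6 = 4(1)+2, so ring A is aromatic (pyrrole).
Ring B is fully conjugated (every ring atom contributes a p orbital); 2 ring double bonds (4 π electrons) plus a heteroatom lone pair (2) give 6 π electrons. 6 = 4(1)+2, so ring B is aromatic (oxazole).
Ring C has only sp² ring atoms; a planar conformation would have a fully conjugated π system of 8 electrons. But 8 = 4(2), which is 4n not 4n+2, so ring C is not aromatic (cyclooctatetraene) — cyclooctatetraene distorts into a non-planar tub to avoid antiaromaticity.
Rings D and E form a fused bicyclic system with 10 sp² atoms and 10 π electrons from ring double bonds. 10 = 4(2)+2, so the system is aromatic and both rings count as aromatic (naphthalene).
Ring F has a continuous p-orbital overlap around the ring; 2 ring double bonds (4 π electrons) plus a heteroatom lone pair (2) give 6 π electrons. Since 6 = 4n+2 (n=1), ring F is aromatic (thiophene).
Aromatic: A, B, D, E, F. Total: 5.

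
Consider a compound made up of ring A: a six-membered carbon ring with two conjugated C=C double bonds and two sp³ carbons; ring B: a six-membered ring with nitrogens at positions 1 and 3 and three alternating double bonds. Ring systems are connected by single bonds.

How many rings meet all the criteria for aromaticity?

Ring A has two sp³ carbons, so it is not fully conjugated — not aromatic (1,3-cyclohexadiene).
Ring B is fully conjugated (every ring atom contributes a p orbital); 3 ring double bonds give 6 π electrons. 6 = 4(1)+2, so ring B is aromatic (pyrimidine).
Aromatic: B. Total: 1.

1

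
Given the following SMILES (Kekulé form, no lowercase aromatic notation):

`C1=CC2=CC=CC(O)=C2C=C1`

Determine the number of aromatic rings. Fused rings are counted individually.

2

The SMILES encodes two fused six-membered carbon rings, each with three alternating C=C double bonds.
The fused 6/6-membered bicyclic is a single π system with 10 sp² atoms and 10 π electrons from ring double bonds. 10 = 4(2)+2, so the system is aromatic and both rings count as aromatic (naphthalene).
2 of the 2 rings are aromatic. Total: 2.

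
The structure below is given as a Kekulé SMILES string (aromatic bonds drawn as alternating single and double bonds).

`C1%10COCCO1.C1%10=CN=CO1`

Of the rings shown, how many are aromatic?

1

The SMILES encodes a six-membered saturated ring with oxygens at positions 1 and 4; a five-membered ring with an oxygen at position 1 and a nitrogen at position 3 (in a C=N bond), with two double bonds.
The 6-membered ring with two oxygens (1,4) has only sp³ atoms, so it is not fully conjugated — not aromatic (1,4-dioxane).
The 5-membered ring with one oxygen and one =N– has a continuous p-orbital overlap around the ring; 2 ring double bonds (4 π electrons) plus a heteroatom lone pair (2) give 6 π electrons. 6 = 4(1)+2, so it is aromatic (oxazole).
1 of the 2 rings is aromatic. Total: 1.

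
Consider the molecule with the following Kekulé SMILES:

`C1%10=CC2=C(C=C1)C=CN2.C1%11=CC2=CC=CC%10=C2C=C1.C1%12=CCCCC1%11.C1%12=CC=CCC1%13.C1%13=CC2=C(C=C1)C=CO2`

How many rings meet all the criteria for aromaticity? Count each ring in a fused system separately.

The SMILES encodes a six-membered carbon ring with three alternating C=C double bonds, fused to a five-membered ring containing one N–H nitrogen and two C=C double bonds; two fused six-membered carbon rings, each with three alternating C=C double bonds; a six-membered carbon ring with one C=C double bond; a six-membered carbon ring with two conjugated C=C double bonds and two sp³ carbons; a six-membered carbon ring with three alternating C=C double bonds, fused to a five-membered ring containing one oxygen and two C=C double bonds.
The fused 6/5-membered bicyclic (with one N–H) is a single π system with 9 sp² atoms and 10 π electrons from ring double bonds plus a heteroatom lone pair. 10 = 4(2)+2, so the system is aromatic and both rings count as aromatic (indole).
The fused 6/6-membered bicyclic is a single π system with 10 sp² atoms and 10 π electrons from ring double bonds. 10 = 4(2)+2, so the system is aromatic and both rings count as aromatic (naphthalene).
The 6-membered ring has four sp³ carbons, so it is not fully conjugated — not aromatic (cyclohexene).
The second 6-membered ring has two sp³ carbons, so it is not fully conjugated — not aromatic (1,3-cyclohexadiene).
The fused 6/5-membered bicyclic (with one oxygen) is a single π system with 9 sp² atoms and 10 π electrons from ring double bonds plus a heteroatom lone pair. 10 = 4(2)+2, so the system is aromatic and both rings count as aromatic (benzofuran).
6 of the 8 rings are aromatic. Total: 6.

6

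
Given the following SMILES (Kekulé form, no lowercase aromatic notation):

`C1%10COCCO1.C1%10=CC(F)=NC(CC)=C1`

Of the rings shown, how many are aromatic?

The SMILES encodes a six-membered saturated ring with oxygens at positions 1 and 4; a six-membered ring of five carbons and one nitrogen with three alternating double bonds.
The 6-membered ring with two oxygens (1,4) has only sp³ atoms, so it is not fully conjugated — not aromatic (1,4-dioxane).
The 6-membered ring with one nitrogen is planar and fully conjugated; 3 ring double bonds give 6 π electrons. That satisfies 4n+2 with n=1, so it is aromatic (pyridine).
1 of the 2 rings is aromatic. Total: 1.

1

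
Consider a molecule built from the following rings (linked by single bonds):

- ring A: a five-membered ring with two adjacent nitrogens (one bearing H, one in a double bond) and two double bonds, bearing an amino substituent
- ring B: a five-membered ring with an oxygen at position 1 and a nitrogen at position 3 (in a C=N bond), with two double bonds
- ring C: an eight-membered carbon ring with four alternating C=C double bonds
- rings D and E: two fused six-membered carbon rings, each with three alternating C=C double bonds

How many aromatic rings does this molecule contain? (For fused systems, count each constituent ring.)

4

Ring A is planar and fully conjugated; 2 ring double bonds (4 π electrons) plus a heteroatom lone pair (2) give 6 π electrons. That satisfies 4n+2 with n=1, so ring A is aromatic (pyrazole).
Ring B has a continuous p-orbital overlap around the ring; 2 ring double bonds (4 π electrons) plus a heteroatom lone pair (2) give 6 π electrons. That satisfies 4n+2 with n=1, so ring B is aromatic (oxazole).
Ring C has only sp² ring atoms; a planar conformation would have a fully conjugated π system of 8 electrons. But 8 = 4(2), which is 4n not 4n+2, so ring C is not aromatic (cyclooctatetraene) — cyclooctatetraene distorts into a non-planar tub to avoid antiaromaticity.
Rings D and E form a fused bicyclic system with 10 sp² atoms and 10 π electrons from ring double bonds. 10 = 4(2)+2, so the system is aromatic and both rings count as aromatic (naphthalene).
Aromatic: A, B, D, E. Total: 4.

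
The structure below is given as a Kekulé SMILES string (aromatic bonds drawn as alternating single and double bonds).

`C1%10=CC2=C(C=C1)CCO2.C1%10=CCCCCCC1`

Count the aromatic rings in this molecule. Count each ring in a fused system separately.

The SMILES encodes a six-membered carbon ring with three alternating C=C double bonds, fused to a five-membered ring containing one oxygen and two sp³ carbons; an eight-membered carbon ring with one C=C double bond.
The 6-membered ring is fully conjugated (every ring atom contributes a p orbital); 3 ring double bonds give 6 π electrons. Since 6 = 4n+2 (n=1), it is aromatic (benzene ring).
The 5-membered ring with one oxygen has two sp³ carbons, so it is not fully conjugated — not aromatic (oxolane ring).
The 8-membered ring has six sp³ carbons, so it is not fully conjugated — not aromatic (cyclooctene).
1 of the 3 rings is aromatic. Total: 1.

1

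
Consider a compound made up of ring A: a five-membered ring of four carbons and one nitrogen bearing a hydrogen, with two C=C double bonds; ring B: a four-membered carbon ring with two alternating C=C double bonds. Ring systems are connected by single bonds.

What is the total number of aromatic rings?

1

Ring A is planar and fully conjugated; 2 ring double bonds (4 π electrons) plus a heteroatom lone pair (2) give 6 π electrons. 6 = 4(1)+2, so ring A is aromatic (pyrrole).
Ring B has only sp² ring atoms; a planar conformation would have a fully conjugated π system of 4 electrons. But 4 = 4(1), which is 4n not 4n+2, so ring B is not aromatic (cyclobutadiene) — cyclobutadiene is antiaromatic and distorts to a rectangle.
Aromatic: A. Total: 1.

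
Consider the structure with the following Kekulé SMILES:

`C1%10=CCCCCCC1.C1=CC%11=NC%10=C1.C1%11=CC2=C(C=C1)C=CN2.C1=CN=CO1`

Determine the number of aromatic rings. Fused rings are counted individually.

The SMILES encodes an eight-membered carbon ring with one C=C double bond; a six-membered ring of five carbons and one nitrogen with three alternating double bonds; a six-membered carbon ring with three alternating C=C double bonds, fused to a five-membered ring containing one N–H nitrogen and two C=C double bonds; a five-membered ring with an oxygen at position 1 and a nitrogen at position 3 (in a C=N bond), with two double bonds.
The 8-membered ring has six sp³ carbons, so it is not fully conjugated — not aromatic (cyclooctene).
The 6-membered ring with one nitrogen is fully conjugated (every ring atom contributes a p orbital); 3 ring double bonds give 6 π electrons. That satisfies 4n+2 with n=1, so it is aromatic (pyridine).
The fused 6/5-membered bicyclic (with one N–H) is a single π system with 9 sp² atoms and 10 π electrons from ring double bonds plus a heteroatom lone pair. 10 = 4(2)+2, so the system is aromatic and both rings count as aromatic (indole).
The 5-membered ring with one oxygen and one =N– has a continuous p-orbital overlap around the ring; 2 ring double bonds (4 π electrons) plus a heteroatom lone pair (2) give 6 π electrons. Since 6 = 4n+2 (n=1), it is aromatic (oxazole).
4 of the 5 rings are aromatic. Total: 4.

4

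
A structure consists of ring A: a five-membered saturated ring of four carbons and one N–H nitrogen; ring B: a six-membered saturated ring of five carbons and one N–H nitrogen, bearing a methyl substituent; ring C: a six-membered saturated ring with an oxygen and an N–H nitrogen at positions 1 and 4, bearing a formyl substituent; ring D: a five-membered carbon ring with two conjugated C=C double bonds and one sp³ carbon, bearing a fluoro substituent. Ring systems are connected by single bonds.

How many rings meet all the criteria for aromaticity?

0

Ring A has only sp³ atoms, so it is not fully conjugated — not aromatic (pyrrolidine).
Ring B has only sp³ atoms, so it is not fully conjugated — not aromatic (piperidine).
Ring C has only sp³ atoms, so it is not fully conjugated — not aromatic (morpholine).
Ring D has one sp³ carbon, so it is not fully conjugated — not aromatic (cyclopentadiene).
No ring is aromatic. Total: 0.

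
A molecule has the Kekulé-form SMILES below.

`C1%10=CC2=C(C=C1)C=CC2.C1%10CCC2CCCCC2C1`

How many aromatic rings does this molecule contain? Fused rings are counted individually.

The SMILES encodes a six-membered carbon ring with three alternating C=C double bonds, fused to a five-membered carbon ring containing one C=C double bond and one sp³ carbon; two fused six-membered saturated carbon rings.
The 6-membered ring is planar and fully conjugated; 3 ring double bonds give 6 π electrons. Since 6 = 4n+2 (n=1), it is aromatic (benzene ring).
The 5-membered ring has one sp³ carbon, so it is not fully conjugated — not aromatic (cyclopentene ring).
The second 6-membered ring has only sp³ atoms, so it is not fully conjugated — not aromatic (cyclohexane ring).
The third 6-membered ring has only sp³ atoms, so it is not fully conjugated — not aromatic (cyclohexane ring).
1 of the 4 rings is aromatic. Total: 1.

1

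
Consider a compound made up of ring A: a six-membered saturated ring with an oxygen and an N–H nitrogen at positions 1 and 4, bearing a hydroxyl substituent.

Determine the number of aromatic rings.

0

Ring A has only sp³ atoms, so it is not fully conjugated — not aromatic (morpholine).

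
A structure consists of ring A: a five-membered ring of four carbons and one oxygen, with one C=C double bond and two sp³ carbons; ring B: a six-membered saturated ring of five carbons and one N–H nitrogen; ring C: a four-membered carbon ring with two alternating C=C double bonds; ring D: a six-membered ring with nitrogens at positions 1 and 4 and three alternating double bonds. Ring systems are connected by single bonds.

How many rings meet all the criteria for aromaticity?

1

Ring A has two sp³ carbons, so it is not fully conjugated — not aromatic (2,3-dihydrofuran).
Ring B has only sp³ atoms, so it is not fully conjugated — not aromatic (piperidine).
Ring C has only sp² ring atoms; a planar conformation would have a fully conjugated π system of 4 electrons. But 4 = 4(1), which is 4n not 4n+2, so ring C is not aromatic (cyclobutadiene) — cyclobutadiene is antiaromatic and distorts to a rectangle.
Ring D is planar and fully conjugated; 3 ring double bonds give 6 π electrons. 6 = 4(1)+2, so ring D is aromatic (pyrazine).
Aromatic: D. Total: 1.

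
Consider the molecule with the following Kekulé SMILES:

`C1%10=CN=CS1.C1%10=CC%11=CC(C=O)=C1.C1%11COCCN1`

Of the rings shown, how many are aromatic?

The SMILES encodes a five-membered ring with a sulfur at position 1 and a nitrogen at position 3 (in a C=N bond), with two double bonds; a six-membered carbon ring with three alternating C=C double bonds; a six-membered saturated ring with an oxygen and an N–H nitrogen at positions 1 and 4.
The 5-membered ring with one sulfur and one =N– is fully conjugated (every ring atom contributes a p orbital); 2 ring double bonds (4 π electrons) plus a heteroatom lone pair (2) give 6 π electrons. 6 = 4(1)+2, so it is aromatic (thiazole).
The 6-membered ring is planar and fully conjugated; 3 ring double bonds give 6 π electrons. 6 = 4(1)+2, so it is aromatic (benzene).
The 6-membered ring with one oxygen and one N–H (1,4) has only sp³ atoms, so it is not fully conjugated — not aromatic (morpholine).
2 of the 3 rings are aromatic. Total: 2.

2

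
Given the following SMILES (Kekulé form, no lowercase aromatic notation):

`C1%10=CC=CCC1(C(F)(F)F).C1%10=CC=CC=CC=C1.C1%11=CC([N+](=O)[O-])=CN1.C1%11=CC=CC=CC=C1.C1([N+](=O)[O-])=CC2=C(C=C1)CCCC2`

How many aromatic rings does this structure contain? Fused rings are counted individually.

The SMILES encodes a six-membered carbon ring with two conjugated C=C double bonds and two sp³ carbons; an eight-membered carbon ring with four alternating C=C double bonds; a five-membered ring of four carbons and one nitrogen bearing a hydrogen, with two C=C double bonds; an eight-membered carbon ring with four alternating C=C double bonds; a six-membered carbon ring with three alternating C=C double bonds, fused to a saturated six-membered carbon ring.
The 6-membered ring has two sp³ carbons, so it is not fully conjugated — not aromatic (1,3-cyclohexadiene).
The 8-membered ring has only sp² ring atoms; a planar conformation would have a fully conjugated π system of 8 electrons. But 8 = 4(2), which is 4n not 4n+2, so it is not aromatic (cyclooctatetraene) — cyclooctatetraene distorts into a non-planar tub to avoid antiaromaticity.
The 5-membered ring with one N–H is fully conjugated (every ring atom contributes a p orbital); 2 ring double bonds (4 π electrons) plus a heteroatom lone pair (2) give 6 π electrons. That satisfies 4n+2 with n=1, so it is aromatic (pyrrole).
The second 8-membered ring has only sp² ring atoms; a planar conformation would have a fully conjugated π system of 8 electrons. But 8 = 4(2), which is 4n not 4n+2, so it is not aromatic (cyclooctatetraene) — cyclooctatetraene distorts into a non-planar tub to avoid antiaromaticity.
The second 6-membered ring has a continuous p-orbital overlap around the ring; 3 ring double bonds give 6 π electrons. 6 = 4(1)+2, so it is aromatic (benzene ring).
The third 6-membered ring has four sp³ carbons, so it is not fully conjugated — not aromatic (cyclohexane ring).
2 of the 6 rings are aromatic. Total: 2.

2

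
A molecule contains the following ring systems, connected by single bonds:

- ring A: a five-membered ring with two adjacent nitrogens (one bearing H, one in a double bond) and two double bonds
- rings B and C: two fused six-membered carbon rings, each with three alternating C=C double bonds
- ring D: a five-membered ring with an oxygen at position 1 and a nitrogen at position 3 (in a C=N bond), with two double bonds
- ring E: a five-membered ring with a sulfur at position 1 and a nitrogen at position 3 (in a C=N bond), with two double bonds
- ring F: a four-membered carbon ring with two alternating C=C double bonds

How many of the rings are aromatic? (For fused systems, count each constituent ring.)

5

Ring A is fully conjugated (every ring atom contributes a p orbital); 2 ring double bonds (4 π electrons) plus a heteroatom lone pair (2) give 6 π electrons. 6 = 4(1)+2, so ring A is aromatic (pyrazole).
Rings B and C form a fused bicyclic system with 10 sp² atoms and 10 π electrons from ring double bonds. 10 = 4(2)+2, so the system is aromatic and both rings count as aromatic (naphthalene).
Ring D is fully conjugated (every ring atom contributes a p orbital); 2 ring double bonds (4 π electrons) plus a heteroatom lone pair (2) give 6 π electrons. That satisfies 4n+2 with n=1, so ring D is aromatic (oxazole).
Ring E is fully conjugated (every ring atom contributes a p orbital); 2 ring double bonds (4 π electrons) plus a heteroatom lone pair (2) give 6 π electrons. 6 = 4(1)+2, so ring E is aromatic (thiazole).
Ring F has only sp² ring atoms; a planar conformation would have a fully conjugated π system of 4 electrons. But 4 = 4(1), which is 4n not 4n+2, so ring F is not aromatic (cyclobutadiene) — cyclobutadiene is antiaromatic and distorts to a rectangle.
Aromatic: A, B, C, D, E. Total: 5.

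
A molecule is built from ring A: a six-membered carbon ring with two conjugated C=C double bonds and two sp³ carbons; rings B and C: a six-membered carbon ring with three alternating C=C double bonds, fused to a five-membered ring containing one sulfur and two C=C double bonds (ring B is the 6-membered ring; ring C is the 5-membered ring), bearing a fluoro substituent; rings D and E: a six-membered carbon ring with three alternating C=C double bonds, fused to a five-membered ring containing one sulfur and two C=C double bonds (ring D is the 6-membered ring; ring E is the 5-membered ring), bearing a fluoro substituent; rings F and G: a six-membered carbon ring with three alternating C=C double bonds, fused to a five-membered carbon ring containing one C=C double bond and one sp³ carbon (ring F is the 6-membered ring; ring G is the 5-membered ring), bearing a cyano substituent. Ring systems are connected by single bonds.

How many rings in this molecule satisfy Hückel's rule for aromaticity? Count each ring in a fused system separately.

5

Ring A has two sp³ carbons, so it is not fully conjugated — not aromatic (1,3-cyclohexadiene).
Rings B and C form a fused bicyclic system (with one sulfur) with 9 sp² atoms and 10 π electrons from ring double bonds plus a heteroatom lone pair. 10 = 4(2)+2, so the system is aromatic and both rings count as aromatic (benzothiophene).
Rings D and E form a fused bicyclic system (with one sulfur) with 9 sp² atoms and 10 π electrons from ring double bonds plus a heteroatom lone pair. 10 = 4(2)+2, so the system is aromatic and both rings count as aromatic (benzothiophene).
Ring F has a continuous p-orbital overlap around the ring; 3 ring double bonds give 6 π electrons. 6 = 4(1)+2, so ring F is aromatic (benzene ring).
Ring G has one sp³ carbon, so it is not fully conjugated — not aromatic (cyclopentene ring).
Aromatic: B, C, D, E, F. Total: 5.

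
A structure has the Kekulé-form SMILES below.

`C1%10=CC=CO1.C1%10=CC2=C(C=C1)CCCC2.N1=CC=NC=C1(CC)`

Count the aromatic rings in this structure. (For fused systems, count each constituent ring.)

The SMILES encodes a five-membered ring of four carbons and one oxygen, with two C=C double bonds; a six-membered carbon ring with three alternating C=C double bonds, fused to a saturated six-membered carbon ring; a six-membered ring with nitrogens at positions 1 and 4 and three alternating double bonds.
The 5-membered ring with one oxygen is fully conjugated (every ring atom contributes a p orbital); 2 ring double bonds (4 π electrons) plus a heteroatom lone pair (2) give 6 π electrons. Since 6 = 4n+2 (n=1), it is aromatic (furan).
The 6-membered ring is fully conjugated (every ring atom contributes a p orbital); 3 ring double bonds give 6 π electrons. 6 = 4(1)+2, so it is aromatic (benzene ring).
The second 6-membered ring has four sp³ carbons, so it is not fully conjugated — not aromatic (cyclohexane ring).
The 6-membered ring with two nitrogens (1,4) is fully conjugated (every ring atom contributes a p orbital); 3 ring double bonds give 6 π electrons. Since 6 = 4n+2 (n=1), it is aromatic (pyrazine).
3 of the 4 rings are aromatic. Total: 3.

3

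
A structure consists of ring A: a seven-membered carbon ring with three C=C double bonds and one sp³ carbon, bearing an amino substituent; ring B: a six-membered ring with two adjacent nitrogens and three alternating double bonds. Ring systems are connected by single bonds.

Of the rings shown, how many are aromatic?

Ring A has one sp³ carbon, so it is not fully conjugated — not aromatic (cycloheptatriene).
Ring B is planar and fully conjugated; 3 ring double bonds give 6 π electrons. 6 = 4(1)+2, so ring B is aromatic (pyridazine).
Aromatic: B. Total: 1.

1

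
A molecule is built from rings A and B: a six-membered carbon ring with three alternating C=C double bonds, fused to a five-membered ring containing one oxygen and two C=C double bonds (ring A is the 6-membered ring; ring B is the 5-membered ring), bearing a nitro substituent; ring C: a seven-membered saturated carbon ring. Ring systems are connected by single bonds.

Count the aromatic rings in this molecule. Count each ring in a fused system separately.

Rings A and B form a fused bicyclic system (with one oxygen) with 9 sp² atoms and 10 π electrons from ring double bonds plus a heteroatom lone pair. 10 = 4(2)+2, so the system is aromatic and both rings count as aromatic (benzofuran).
Ring C has only sp³ atoms, so it is not fully conjugated — not aromatic (cycloheptane).
Aromatic: A, B. Total: 2.

2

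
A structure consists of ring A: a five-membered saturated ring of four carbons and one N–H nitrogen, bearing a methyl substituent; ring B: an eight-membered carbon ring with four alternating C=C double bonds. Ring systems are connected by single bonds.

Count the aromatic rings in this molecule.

0

Ring A has only sp³ atoms, so it is not fully conjugated — not aromatic (pyrrolidine).
Ring B has only sp² ring atoms; a planar conformation would have a fully conjugated π system of 8 electrons. But 8 = 4(2), which is 4n not 4n+2, so ring B is not aromatic (cyclooctatetraene) — cyclooctatetraene distorts into a non-planar tub to avoid antiaromaticity.
No ring is aromatic. Total: 0.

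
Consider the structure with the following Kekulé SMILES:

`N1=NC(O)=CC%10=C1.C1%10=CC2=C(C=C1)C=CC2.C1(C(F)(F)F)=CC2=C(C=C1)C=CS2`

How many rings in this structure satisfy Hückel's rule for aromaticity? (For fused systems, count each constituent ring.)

4

The SMILES encodes a six-membered ring with two adjacent nitrogens and three alternating double bonds; a six-membered carbon ring with three alternating C=C double bonds, fused to a five-membered carbon ring containing one C=C double bond and one sp³ carbon; a six-membered carbon ring with three alternating C=C double bonds, fused to a five-membered ring containing one sulfur and two C=C double bonds.
The 6-membered ring with two nitrogens (1,2) is fully conjugated (every ring atom contributes a p orbital); 3 ring double bonds give 6 π electrons. 6 = 4(1)+2, so it is aromatic (pyridazine).
The 6-membered ring is planar and fully conjugated; 3 ring double bonds give 6 π electrons. That satisfies 4n+2 with n=1, so it is aromatic (benzene ring).
The 5-membered ring has one sp³ carbon, so it is not fully conjugated — not aromatic (cyclopentene ring).
The fused 6/5-membered bicyclic (with one sulfur) is a single π system with 9 sp² atoms and 10 π electrons from ring double bonds plus a heteroatom lone pair. 10 = 4(2)+2, so the system is aromatic and both rings count as aromatic (benzothiophene).
4 of the 5 rings are aromatic. Total: 4.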